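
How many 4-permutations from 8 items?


P(8,4) = 8!/4!
= 40320/24
= 1680

P(8,4) = 1680


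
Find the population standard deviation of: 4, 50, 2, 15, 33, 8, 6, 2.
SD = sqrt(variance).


Mean = 15.0000
Variance = 267.2500
SD = sqrt(267.2500) = 16.3478

SD = 16.3478


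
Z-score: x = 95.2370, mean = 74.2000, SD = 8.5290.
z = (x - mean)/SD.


z = (95.2370 - 74.2000)/8.5290
= 21.0370/8.5290
= 2.4665

z = 2.4665


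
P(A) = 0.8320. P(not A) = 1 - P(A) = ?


P(not A) = 1 - 0.8320 = 0.1680

P(not A) = 0.1680


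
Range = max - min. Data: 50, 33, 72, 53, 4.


Max = 72, Min = 4
Range = 72 - 4 = 68

Range = 68


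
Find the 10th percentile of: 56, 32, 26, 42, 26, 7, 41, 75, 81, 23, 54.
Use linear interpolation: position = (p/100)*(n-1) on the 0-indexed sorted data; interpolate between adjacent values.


Sorted: 7, 23, 26, 26, 32, 41, 42, 54, 56, 75, 81
n = 11
Index = 10/100 * 10 = 1.0000
Lower = data[1] = 23, Upper = data[2] = 26
P10 = 23 + 0*(3) = 23.0000

P10 = 23.0000


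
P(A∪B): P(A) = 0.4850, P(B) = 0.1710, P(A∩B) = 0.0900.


P(A∪B) = 0.4850 + 0.1710 - 0.0900
= 0.6560 - 0.0900
= 0.5660

P(A∪B) = 0.5660


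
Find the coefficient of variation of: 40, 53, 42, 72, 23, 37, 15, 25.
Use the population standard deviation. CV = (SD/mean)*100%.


Mean = 38.3750
SD = 17.0436
CV = (17.0436/38.3750)*100 = 44.4133%

CV = 44.4133%


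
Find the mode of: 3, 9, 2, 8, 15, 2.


Frequencies: 2:2, 3:1, 8:1, 9:1, 15:1
Max frequency = 2
Mode = 2

Mode = 2


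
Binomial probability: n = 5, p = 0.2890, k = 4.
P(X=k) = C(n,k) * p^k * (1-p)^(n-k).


C(5,4) = 5
p^4 = 0.006976
(1-p)^1 = 0.711000
P = 5 * 0.006976 * 0.711000 = 0.0248

P(X=4) = 0.0248


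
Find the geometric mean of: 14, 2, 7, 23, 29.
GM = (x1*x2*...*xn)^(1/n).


Product = 14 × 2 × 7 × 23 × 29 = 130732
GM = 130732^(1/5) = 10.5506

GM = 10.5506


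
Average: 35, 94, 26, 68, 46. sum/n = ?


Sum = 35 + 94 + 26 + 68 + 46 = 269
n = 5
Mean = 269/5 = 53.8000

Mean = 53.8000


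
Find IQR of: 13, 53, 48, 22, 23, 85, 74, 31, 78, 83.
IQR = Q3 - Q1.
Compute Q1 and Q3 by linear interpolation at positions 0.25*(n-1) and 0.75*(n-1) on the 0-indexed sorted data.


Sorted: 13, 22, 23, 31, 48, 53, 74, 78, 83, 85
Q1 (25th %ile) = 25.0000
Q3 (75th %ile) = 77.0000
IQR = 77.0000 - 25.0000 = 52.0000

IQR = 52.0000


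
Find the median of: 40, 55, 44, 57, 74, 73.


Sorted: 40, 44, 55, 57, 73, 74
n = 6 (even)
Middle values: 55 and 57
Median = (55+57)/2 = 56.0000

Median = 56.0000


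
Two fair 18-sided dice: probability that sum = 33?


Total outcomes = 18×18 = 324
Favorable (sum = 33): 4
P = 4/324 = 0.0123

P = 0.0123


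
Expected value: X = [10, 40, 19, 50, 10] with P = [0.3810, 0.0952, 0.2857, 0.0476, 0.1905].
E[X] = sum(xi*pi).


E[X] = 10*0.3810 + 40*0.0952 + 19*0.2857 + 50*0.0476 + 10*0.1905
= 3.8100 + 3.8080 + 5.4283 + 2.3800 + 1.9050
= 17.3313

E[X] = 17.3313


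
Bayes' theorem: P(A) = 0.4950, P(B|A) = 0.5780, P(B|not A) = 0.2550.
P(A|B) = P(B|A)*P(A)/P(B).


P(B) = P(B|A)*P(A) + P(B|A')*P(A')
= 0.5780*0.4950 + 0.2550*0.5050
= 0.286110 + 0.128775 = 0.414885
P(A|B) = 0.286110/0.414885 = 0.6896

P(A|B) = 0.6896


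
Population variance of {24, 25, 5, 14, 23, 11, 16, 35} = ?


Mean = 19.1250
Squared deviations: 23.7656, 34.5156, 199.5156, 26.2656, 15.0156, 66.0156, 9.7656, 252.0156
Sum = 626.8750
Variance = 626.8750/8 = 78.3594

Variance = 78.3594


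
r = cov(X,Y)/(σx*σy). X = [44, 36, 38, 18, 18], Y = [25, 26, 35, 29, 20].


Mean X = 30.8000, Mean Y = 27.0000
SD X = 10.777755, SD Y = 4.939636
Cov = 18.000000
r = 18.000000/(10.777755*4.939636) = 0.3381

r = 0.3381


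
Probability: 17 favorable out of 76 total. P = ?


P = 17/76 = 0.2237

P = 0.2237


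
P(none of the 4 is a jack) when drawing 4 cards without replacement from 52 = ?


P(no jacks) = (48/52) × (47/51) × (46/50) × (45/49)
= 0.7187

P = 0.7187


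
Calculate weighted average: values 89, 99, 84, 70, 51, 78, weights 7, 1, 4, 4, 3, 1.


Numerator = 89*7 + 99*1 + 84*4 + 70*4 + 51*3 + 78*1 = 1569
Denominator = 7 + 1 + 4 + 4 + 3 + 1 = 20
WM = 1569/20 = 78.4500

WM = 78.4500


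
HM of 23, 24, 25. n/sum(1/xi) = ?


Sum of reciprocals = 1/23 + 1/24 + 1/25 = 0.125145
HM = 3/0.125145 = 23.9722

HM = 23.9722


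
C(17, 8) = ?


C(17,8) = 17!/(8! × 9!)
= 355687428096000/(40320 × 362880)
= 24310

C(17,8) = 24310


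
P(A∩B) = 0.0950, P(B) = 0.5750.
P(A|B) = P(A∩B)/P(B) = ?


P(A|B) = 0.0950/0.5750 = 0.1652

P(A|B) = 0.1652


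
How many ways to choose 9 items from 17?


C(17,9) = 17!/(9! × 8!)
= 355687428096000/(362880 × 40320)
= 24310

C(17,9) = 24310


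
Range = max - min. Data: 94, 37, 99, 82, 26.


Max = 99, Min = 26
Range = 99 - 26 = 73

Range = 73


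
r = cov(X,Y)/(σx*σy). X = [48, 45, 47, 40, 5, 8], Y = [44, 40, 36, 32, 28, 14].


Mean X = 32.1667, Mean Y = 32.3333
SD X = 18.343179, SD Y = 9.689628
Cov = 149.277778
r = 149.277778/(18.343179*9.689628) = 0.8399

r = 0.8399


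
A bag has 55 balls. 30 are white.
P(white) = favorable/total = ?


P = 30/55 = 0.5455

P = 0.5455


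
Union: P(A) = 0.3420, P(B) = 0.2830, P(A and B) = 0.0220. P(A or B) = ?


P(A∪B) = 0.3420 + 0.2830 - 0.0220
= 0.6250 - 0.0220
= 0.6030

P(A∪B) = 0.6030


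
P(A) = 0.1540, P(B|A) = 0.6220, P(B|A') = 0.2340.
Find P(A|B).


P(B) = P(B|A)*P(A) + P(B|A')*P(A')
= 0.6220*0.1540 + 0.2340*0.8460
= 0.095788 + 0.197964 = 0.293752
P(A|B) = 0.095788/0.293752 = 0.3261

P(A|B) = 0.3261


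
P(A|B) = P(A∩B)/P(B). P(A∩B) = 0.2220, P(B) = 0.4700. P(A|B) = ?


P(A|B) = 0.2220/0.4700 = 0.4723

P(A|B) = 0.4723


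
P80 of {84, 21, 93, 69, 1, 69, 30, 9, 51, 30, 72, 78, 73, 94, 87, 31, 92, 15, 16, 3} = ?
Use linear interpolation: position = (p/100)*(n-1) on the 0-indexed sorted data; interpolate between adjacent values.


Sorted: 1, 3, 9, 15, 16, 21, 30, 30, 31, 51, 69, 69, 72, 73, 78, 84, 87, 92, 93, 94
n = 20
Index = 80/100 * 19 = 15.2000
Lower = data[15] = 84, Upper = data[16] = 87
P80 = 84 + 0.2000*(3) = 84.6000

P80 = 84.6000


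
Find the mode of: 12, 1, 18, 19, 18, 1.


Frequencies: 1:2, 12:1, 18:2, 19:1
Max frequency = 2
Mode = 1, 18

Mode = 1, 18


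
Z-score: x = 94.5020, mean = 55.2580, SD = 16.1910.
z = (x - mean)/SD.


z = (94.5020 - 55.2580)/16.1910
= 39.2440/16.1910
= 2.4238

z = 2.4238


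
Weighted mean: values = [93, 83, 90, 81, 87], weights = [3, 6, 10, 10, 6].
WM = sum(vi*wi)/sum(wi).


Numerator = 93*3 + 83*6 + 90*10 + 81*10 + 87*6 = 3009
Denominator = 3 + 6 + 10 + 10 + 6 = 35
WM = 3009/35 = 85.9714

WM = 85.9714


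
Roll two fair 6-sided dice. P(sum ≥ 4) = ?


Total outcomes = 6×6 = 36
Favorable (sum ≥ 4): 33
P = 33/36 = 0.9167

P = 0.9167


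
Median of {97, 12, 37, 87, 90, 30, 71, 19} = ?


Sorted: 12, 19, 30, 37, 71, 87, 90, 97
n = 8 (even)
Middle values: 37 and 71
Median = (37+71)/2 = 54.0000

Median = 54.0000


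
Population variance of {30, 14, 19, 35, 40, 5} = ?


Mean = 23.8333
Squared deviations: 38.0278, 96.6944, 23.3611, 124.6944, 261.3611, 354.6944
Sum = 898.8333
Variance = 898.8333/6 = 149.8056

Variance = 149.8056


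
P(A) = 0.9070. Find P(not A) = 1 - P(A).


P(not A) = 1 - 0.9070 = 0.0930

P(not A) = 0.0930


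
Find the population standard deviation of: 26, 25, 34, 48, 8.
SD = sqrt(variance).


Mean = 28.2000
Variance = 169.7600
SD = sqrt(169.7600) = 13.0292

SD = 13.0292


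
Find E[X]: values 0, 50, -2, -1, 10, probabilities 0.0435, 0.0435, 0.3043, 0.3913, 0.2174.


E[X] = 0*0.0435 + 50*0.0435 - 2*0.3043 - 1*0.3913 + 10*0.2174
= 0 + 2.1750 - 0.6086 - 0.3913 + 2.1740
= 3.3491

E[X] = 3.3491


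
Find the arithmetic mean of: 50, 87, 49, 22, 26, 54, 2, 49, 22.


Sum = 50 + 87 + 49 + 22 + 26 + 54 + 2 + 49 + 22 = 361
n = 9
Mean = 361/9 = 40.1111

Mean = 40.1111


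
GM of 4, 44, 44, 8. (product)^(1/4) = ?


Product = 4 × 44 × 44 × 8 = 61952
GM = 61952^(1/4) = 15.7766

GM = 15.7766


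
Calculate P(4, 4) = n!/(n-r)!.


P(4,4) = 4!/0!
= 24/1
= 24

P(4,4) = 24


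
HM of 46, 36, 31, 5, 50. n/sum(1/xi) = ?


Sum of reciprocals = 1/46 + 1/36 + 1/31 + 1/5 + 1/50 = 0.301775
HM = 5/0.301775 = 16.5686

HM = 16.5686


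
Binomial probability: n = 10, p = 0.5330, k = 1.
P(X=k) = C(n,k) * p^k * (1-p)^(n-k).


C(10,1) = 10
p^1 = 0.533000
(1-p)^9 = 0.001056
P = 10 * 0.533000 * 0.001056 = 0.0056

P(X=1) = 0.0056


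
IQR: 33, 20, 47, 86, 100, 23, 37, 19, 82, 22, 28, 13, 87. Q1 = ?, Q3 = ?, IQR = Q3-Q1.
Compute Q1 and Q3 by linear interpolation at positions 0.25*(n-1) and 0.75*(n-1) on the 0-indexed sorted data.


Sorted: 13, 19, 20, 22, 23, 28, 33, 37, 47, 82, 86, 87, 100
Q1 (25th %ile) = 22.0000
Q3 (75th %ile) = 82.0000
IQR = 82.0000 - 22.0000 = 60.0000

IQR = 60.0000


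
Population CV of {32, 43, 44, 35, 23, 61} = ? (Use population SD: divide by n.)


Mean = 39.6667
SD = 11.8556
CV = (11.8556/39.6667)*100 = 29.8881%

CV = 29.8881%


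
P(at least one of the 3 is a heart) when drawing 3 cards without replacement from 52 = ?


P(at least one) = 1 - P(none)
P(none) = (39/52) × (38/51) × (37/50) = 0.413529
P(at least one) = 1 - 0.413529 = 0.5865

P = 0.5865


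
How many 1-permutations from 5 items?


P(5,1) = 5!/4!
= 120/24
= 5

P(5,1) = 5


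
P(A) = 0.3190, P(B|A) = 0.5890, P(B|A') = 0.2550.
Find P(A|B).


P(B) = P(B|A)*P(A) + P(B|A')*P(A')
= 0.5890*0.3190 + 0.2550*0.6810
= 0.187891 + 0.173655 = 0.361546
P(A|B) = 0.187891/0.361546 = 0.5197

P(A|B) = 0.5197


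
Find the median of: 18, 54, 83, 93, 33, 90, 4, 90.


Sorted: 4, 18, 33, 54, 83, 90, 90, 93
n = 8 (even)
Middle values: 54 and 83
Median = (54+83)/2 = 68.5000

Median = 68.5000


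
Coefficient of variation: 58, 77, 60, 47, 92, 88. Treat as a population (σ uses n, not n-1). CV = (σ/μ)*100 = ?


Mean = 70.3333
SD = 16.4789
CV = (16.4789/70.3333)*100 = 23.4298%

CV = 23.4298%


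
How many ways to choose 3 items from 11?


C(11,3) = 11!/(3! × 8!)
= 39916800/(6 × 40320)
= 165

C(11,3) = 165


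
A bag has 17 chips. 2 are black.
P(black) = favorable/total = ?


P = 2/17 = 0.1176

P = 0.1176


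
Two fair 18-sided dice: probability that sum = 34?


Total outcomes = 18×18 = 324
Favorable (sum = 34): 3
P = 3/324 = 0.0093

P = 0.0093


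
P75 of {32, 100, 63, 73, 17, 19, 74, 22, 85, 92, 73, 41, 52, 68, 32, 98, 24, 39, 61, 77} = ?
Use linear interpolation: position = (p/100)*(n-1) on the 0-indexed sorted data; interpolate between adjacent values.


Sorted: 17, 19, 22, 24, 32, 32, 39, 41, 52, 61, 63, 68, 73, 73, 74, 77, 85, 92, 98, 100
n = 20
Index = 75/100 * 19 = 14.2500
Lower = data[14] = 74, Upper = data[15] = 77
P75 = 74 + 0.2500*(3) = 74.7500

P75 = 74.7500


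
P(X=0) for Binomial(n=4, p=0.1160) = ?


C(4,0) = 1
p^0 = 1.000000
(1-p)^4 = 0.610673
P = 1 * 1.000000 * 0.610673 = 0.6107

P(X=0) = 0.6107


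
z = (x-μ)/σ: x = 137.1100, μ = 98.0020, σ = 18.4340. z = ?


z = (137.1100 - 98.0020)/18.4340
= 39.1080/18.4340
= 2.1215

z = 2.1215


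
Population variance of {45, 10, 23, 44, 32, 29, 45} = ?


Mean = 32.5714
Squared deviations: 154.4694, 509.4694, 91.6122, 130.6122, 0.3265, 12.7551, 154.4694
Sum = 1053.7143
Variance = 1053.7143/7 = 150.5306

Variance = 150.5306


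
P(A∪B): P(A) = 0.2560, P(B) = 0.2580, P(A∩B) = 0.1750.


P(A∪B) = 0.2560 + 0.2580 - 0.1750
= 0.5140 - 0.1750
= 0.3390

P(A∪B) = 0.3390


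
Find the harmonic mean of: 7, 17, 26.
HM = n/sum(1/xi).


Sum of reciprocals = 1/7 + 1/17 + 1/26 = 0.240142
HM = 3/0.240142 = 12.4926

HM = 12.4926


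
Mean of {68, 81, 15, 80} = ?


Sum = 68 + 81 + 15 + 80 = 244
n = 4
Mean = 244/4 = 61.0000

Mean = 61.0000


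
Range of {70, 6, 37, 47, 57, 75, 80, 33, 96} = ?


Max = 96, Min = 6
Range = 96 - 6 = 90

Range = 90


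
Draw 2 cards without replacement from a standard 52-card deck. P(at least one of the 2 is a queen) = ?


P(at least one) = 1 - P(none)
P(none) = (48/52) × (47/51) = 0.850679
P(at least one) = 1 - 0.850679 = 0.1493

P = 0.1493


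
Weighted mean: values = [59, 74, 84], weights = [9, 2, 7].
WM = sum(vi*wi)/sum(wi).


Numerator = 59*9 + 74*2 + 84*7 = 1267
Denominator = 9 + 2 + 7 = 18
WM = 1267/18 = 70.3889

WM = 70.3889


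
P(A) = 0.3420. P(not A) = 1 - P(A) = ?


P(not A) = 1 - 0.3420 = 0.6580

P(not A) = 0.6580


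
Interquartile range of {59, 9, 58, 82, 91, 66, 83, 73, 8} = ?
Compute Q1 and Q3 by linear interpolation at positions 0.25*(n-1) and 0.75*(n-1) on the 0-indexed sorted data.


Sorted: 8, 9, 58, 59, 66, 73, 82, 83, 91
Q1 (25th %ile) = 58.0000
Q3 (75th %ile) = 82.0000
IQR = 82.0000 - 58.0000 = 24.0000

IQR = 24.0000


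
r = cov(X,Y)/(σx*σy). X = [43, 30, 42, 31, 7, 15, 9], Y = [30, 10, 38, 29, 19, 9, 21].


Mean X = 25.2857, Mean Y = 22.2857
SD X = 13.904925, SD Y = 9.938587
Cov = 85.346939
r = 85.346939/(13.904925*9.938587) = 0.6176

r = 0.6176


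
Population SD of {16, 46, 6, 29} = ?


Mean = 24.2500
Variance = 224.1875
SD = sqrt(224.1875) = 14.9729

SD = 14.9729


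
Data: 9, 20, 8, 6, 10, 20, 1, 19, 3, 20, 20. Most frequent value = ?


Frequencies: 1:1, 3:1, 6:1, 8:1, 9:1, 10:1, 19:1, 20:4
Max frequency = 4
Mode = 20

Mode = 20


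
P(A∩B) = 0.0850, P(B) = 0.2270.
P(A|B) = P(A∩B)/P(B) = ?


P(A|B) = 0.0850/0.2270 = 0.3744

P(A|B) = 0.3744


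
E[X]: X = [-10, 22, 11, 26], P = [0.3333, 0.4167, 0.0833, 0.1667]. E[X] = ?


E[X] = -10*0.3333 + 22*0.4167 + 11*0.0833 + 26*0.1667
= -3.3330 + 9.1674 + 0.9163 + 4.3342
= 11.0849

E[X] = 11.0849


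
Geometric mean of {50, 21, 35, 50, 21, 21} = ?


Product = 50 × 21 × 35 × 50 × 21 × 21 = 810337500
GM = 810337500^(1/6) = 30.5336

GM = 30.5336


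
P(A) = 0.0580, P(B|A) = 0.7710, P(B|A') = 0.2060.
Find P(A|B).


P(B) = P(B|A)*P(A) + P(B|A')*P(A')
= 0.7710*0.0580 + 0.2060*0.9420
= 0.044718 + 0.194052 = 0.238770
P(A|B) = 0.044718/0.238770 = 0.1873

P(A|B) = 0.1873


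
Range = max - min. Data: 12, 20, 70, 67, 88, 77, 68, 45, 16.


Max = 88, Min = 12
Range = 88 - 12 = 76

Range = 76


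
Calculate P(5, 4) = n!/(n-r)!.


P(5,4) = 5!/1!
= 120/1
= 120

P(5,4) = 120


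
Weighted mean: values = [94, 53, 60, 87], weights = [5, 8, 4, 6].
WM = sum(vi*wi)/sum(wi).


Numerator = 94*5 + 53*8 + 60*4 + 87*6 = 1656
Denominator = 5 + 8 + 4 + 6 = 23
WM = 1656/23 = 72.0000

WM = 72.0000


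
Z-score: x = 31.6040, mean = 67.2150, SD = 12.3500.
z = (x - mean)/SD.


z = (31.6040 - 67.2150)/12.3500
= -35.6110/12.3500
= -2.8835

z = -2.8835


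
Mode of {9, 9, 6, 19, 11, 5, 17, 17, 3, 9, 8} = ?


Frequencies: 3:1, 5:1, 6:1, 8:1, 9:3, 11:1, 17:2, 19:1
Max frequency = 3
Mode = 9

Mode = 9


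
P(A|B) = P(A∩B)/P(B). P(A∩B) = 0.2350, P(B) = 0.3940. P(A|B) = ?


P(A|B) = 0.2350/0.3940 = 0.5964

P(A|B) = 0.5964


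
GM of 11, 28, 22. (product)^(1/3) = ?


Product = 11 × 28 × 22 = 6776
GM = 6776^(1/3) = 18.9230

GM = 18.9230


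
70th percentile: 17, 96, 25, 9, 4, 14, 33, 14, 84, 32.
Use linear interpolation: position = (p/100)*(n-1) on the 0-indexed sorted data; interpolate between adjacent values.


Sorted: 4, 9, 14, 14, 17, 25, 32, 33, 84, 96
n = 10
Index = 70/100 * 9 = 6.3000
Lower = data[6] = 32, Upper = data[7] = 33
P70 = 32 + 0.3000*(1) = 32.3000

P70 = 32.3000


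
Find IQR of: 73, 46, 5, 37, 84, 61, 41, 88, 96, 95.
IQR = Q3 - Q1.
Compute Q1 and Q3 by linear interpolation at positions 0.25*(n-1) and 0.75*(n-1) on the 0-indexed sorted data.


Sorted: 5, 37, 41, 46, 61, 73, 84, 88, 95, 96
Q1 (25th %ile) = 42.2500
Q3 (75th %ile) = 87.0000
IQR = 87.0000 - 42.2500 = 44.7500

IQR = 44.7500


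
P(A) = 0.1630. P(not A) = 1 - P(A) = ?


P(not A) = 1 - 0.1630 = 0.8370

P(not A) = 0.8370


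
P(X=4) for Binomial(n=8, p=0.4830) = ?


C(8,4) = 70
p^4 = 0.054424
(1-p)^4 = 0.071443
P = 70 * 0.054424 * 0.071443 = 0.2722

P(X=4) = 0.2722


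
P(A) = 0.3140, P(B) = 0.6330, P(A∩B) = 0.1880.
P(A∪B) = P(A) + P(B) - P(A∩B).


P(A∪B) = 0.3140 + 0.6330 - 0.1880
= 0.9470 - 0.1880
= 0.7590

P(A∪B) = 0.7590


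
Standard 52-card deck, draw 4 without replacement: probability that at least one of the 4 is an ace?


P(at least one) = 1 - P(none)
P(none) = (48/52) × (47/51) × (46/50) × (45/49) = 0.718737
P(at least one) = 1 - 0.718737 = 0.2813

P = 0.2813


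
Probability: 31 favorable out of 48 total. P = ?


P = 31/48 = 0.6458

P = 0.6458


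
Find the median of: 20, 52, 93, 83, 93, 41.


Sorted: 20, 41, 52, 83, 93, 93
n = 6 (even)
Middle values: 52 and 83
Median = (52+83)/2 = 67.5000

Median = 67.5000


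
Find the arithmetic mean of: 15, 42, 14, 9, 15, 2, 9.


Sum = 15 + 42 + 14 + 9 + 15 + 2 + 9 = 106
n = 7
Mean = 106/7 = 15.1429

Mean = 15.1429


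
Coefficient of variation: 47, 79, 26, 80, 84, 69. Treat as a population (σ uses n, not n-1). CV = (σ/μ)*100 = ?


Mean = 64.1667
SD = 20.9715
CV = (20.9715/64.1667)*100 = 32.6829%

CV = 32.6829%


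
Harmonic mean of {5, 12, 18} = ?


Sum of reciprocals = 1/5 + 1/12 + 1/18 = 0.338889
HM = 3/0.338889 = 8.8525

HM = 8.8525


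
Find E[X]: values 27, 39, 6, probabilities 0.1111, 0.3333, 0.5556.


E[X] = 27*0.1111 + 39*0.3333 + 6*0.5556
= 2.9997 + 12.9987 + 3.3336
= 19.3320

E[X] = 19.3320


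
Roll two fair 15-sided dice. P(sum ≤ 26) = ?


Total outcomes = 15×15 = 225
Favorable (sum ≤ 26): 215
P = 215/225 = 0.9556

P = 0.9556


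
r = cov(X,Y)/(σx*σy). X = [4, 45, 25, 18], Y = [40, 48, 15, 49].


Mean X = 23.0000, Mean Y = 38.0000
SD X = 14.781745, SD Y = 13.729530
Cov = 20.250000
r = 20.250000/(14.781745*13.729530) = 0.0998

r = 0.0998


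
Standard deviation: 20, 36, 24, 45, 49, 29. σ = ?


Mean = 33.8333
Variance = 111.8056
SD = sqrt(111.8056) = 10.5738

SD = 10.5738


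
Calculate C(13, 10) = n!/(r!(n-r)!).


C(13,10) = 13!/(10! × 3!)
= 6227020800/(3628800 × 6)
= 286

C(13,10) = 286


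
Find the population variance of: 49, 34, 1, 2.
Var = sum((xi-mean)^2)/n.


Mean = 21.5000
Squared deviations: 756.2500, 156.2500, 420.2500, 380.2500
Sum = 1713.0000
Variance = 1713.0000/4 = 428.2500

Variance = 428.2500


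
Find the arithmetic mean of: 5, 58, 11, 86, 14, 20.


Sum = 5 + 58 + 11 + 86 + 14 + 20 = 194
n = 6
Mean = 194/6 = 32.3333

Mean = 32.3333


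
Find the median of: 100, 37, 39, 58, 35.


Sorted: 35, 37, 39, 58, 100
n = 5 (odd)
Middle value = 39

Median = 39


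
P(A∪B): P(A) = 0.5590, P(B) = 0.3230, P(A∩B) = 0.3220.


P(A∪B) = 0.5590 + 0.3230 - 0.3220
= 0.8820 - 0.3220
= 0.5600

P(A∪B) = 0.5600


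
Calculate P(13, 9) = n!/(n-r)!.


P(13,9) = 13!/4!
= 6227020800/24
= 259459200

P(13,9) = 259459200


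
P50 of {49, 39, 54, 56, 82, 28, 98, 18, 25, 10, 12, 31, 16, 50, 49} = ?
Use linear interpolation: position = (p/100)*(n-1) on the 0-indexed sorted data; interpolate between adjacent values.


Sorted: 10, 12, 16, 18, 25, 28, 31, 39, 49, 49, 50, 54, 56, 82, 98
n = 15
Index = 50/100 * 14 = 7.0000
Lower = data[7] = 39, Upper = data[8] = 49
P50 = 39 + 0*(10) = 39.0000

P50 = 39.0000


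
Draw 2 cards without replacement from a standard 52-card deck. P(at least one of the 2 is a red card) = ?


P(at least one) = 1 - P(none)
P(none) = (26/52) × (25/51) = 0.245098
P(at least one) = 1 - 0.245098 = 0.7549

P = 0.7549


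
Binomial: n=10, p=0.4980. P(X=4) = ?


C(10,4) = 210
p^4 = 0.061506
(1-p)^6 = 0.016004
P = 210 * 0.061506 * 0.016004 = 0.2067

P(X=4) = 0.2067


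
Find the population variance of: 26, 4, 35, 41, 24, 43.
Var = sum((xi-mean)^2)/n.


Mean = 28.8333
Squared deviations: 8.0278, 616.6944, 38.0278, 148.0278, 23.3611, 200.6944
Sum = 1034.8333
Variance = 1034.8333/6 = 172.4722

Variance = 172.4722


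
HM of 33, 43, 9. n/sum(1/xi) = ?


Sum of reciprocals = 1/33 + 1/43 + 1/9 = 0.164670
HM = 3/0.164670 = 18.2183

HM = 18.2183


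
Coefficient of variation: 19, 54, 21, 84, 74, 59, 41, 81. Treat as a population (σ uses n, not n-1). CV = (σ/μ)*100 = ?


Mean = 54.1250
SD = 23.8141
CV = (23.8141/54.1250)*100 = 43.9983%

CV = 43.9983%


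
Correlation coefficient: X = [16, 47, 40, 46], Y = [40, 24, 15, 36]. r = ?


Mean X = 37.2500, Mean Y = 28.7500
SD X = 12.557368, SD Y = 9.883699
Cov = -64.937500
r = -64.937500/(12.557368*9.883699) = -0.5232

r = -0.5232


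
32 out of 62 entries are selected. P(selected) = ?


P = 32/62 = 0.5161

P = 0.5161


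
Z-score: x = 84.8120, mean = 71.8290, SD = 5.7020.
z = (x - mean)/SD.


z = (84.8120 - 71.8290)/5.7020
= 12.9830/5.7020
= 2.2769

z = 2.2769


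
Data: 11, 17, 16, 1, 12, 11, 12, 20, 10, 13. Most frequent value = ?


Frequencies: 1:1, 10:1, 11:2, 12:2, 13:1, 16:1, 17:1, 20:1
Max frequency = 2
Mode = 11, 12

Mode = 11, 12


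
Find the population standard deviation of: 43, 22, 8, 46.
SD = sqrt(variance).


Mean = 29.7500
Variance = 243.1875
SD = sqrt(243.1875) = 15.5945

SD = 15.5945


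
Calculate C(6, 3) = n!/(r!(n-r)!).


C(6,3) = 6!/(3! × 3!)
= 720/(6 × 6)
= 20

C(6,3) = 20


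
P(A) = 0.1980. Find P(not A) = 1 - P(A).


P(not A) = 1 - 0.1980 = 0.8020

P(not A) = 0.8020


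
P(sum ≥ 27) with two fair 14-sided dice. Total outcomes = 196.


Total outcomes = 14×14 = 196
Favorable (sum ≥ 27): 3
P = 3/196 = 0.0153

P = 0.0153


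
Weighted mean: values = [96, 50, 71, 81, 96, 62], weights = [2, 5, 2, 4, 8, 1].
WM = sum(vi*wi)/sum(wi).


Numerator = 96*2 + 50*5 + 71*2 + 81*4 + 96*8 + 62*1 = 1738
Denominator = 2 + 5 + 2 + 4 + 8 + 1 = 22
WM = 1738/22 = 79.0000

WM = 79.0000


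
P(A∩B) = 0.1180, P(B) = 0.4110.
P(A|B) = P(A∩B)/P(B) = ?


P(A|B) = 0.1180/0.4110 = 0.2871

P(A|B) = 0.2871


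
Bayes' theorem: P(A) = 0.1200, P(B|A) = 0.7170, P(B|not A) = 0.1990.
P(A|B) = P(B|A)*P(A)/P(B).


P(B) = P(B|A)*P(A) + P(B|A')*P(A')
= 0.7170*0.1200 + 0.1990*0.8800
= 0.086040 + 0.175120 = 0.261160
P(A|B) = 0.086040/0.261160 = 0.3295

P(A|B) = 0.3295


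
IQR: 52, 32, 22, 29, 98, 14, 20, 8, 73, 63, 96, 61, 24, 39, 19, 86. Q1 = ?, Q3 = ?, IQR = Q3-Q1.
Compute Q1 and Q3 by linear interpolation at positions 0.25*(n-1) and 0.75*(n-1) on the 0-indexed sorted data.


Sorted: 8, 14, 19, 20, 22, 24, 29, 32, 39, 52, 61, 63, 73, 86, 96, 98
Q1 (25th %ile) = 21.5000
Q3 (75th %ile) = 65.5000
IQR = 65.5000 - 21.5000 = 44.0000

IQR = 44.0000


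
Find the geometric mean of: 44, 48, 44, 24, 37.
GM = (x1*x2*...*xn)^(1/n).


Product = 44 × 48 × 44 × 24 × 37 = 82520064
GM = 82520064^(1/5) = 38.3100

GM = 38.3100


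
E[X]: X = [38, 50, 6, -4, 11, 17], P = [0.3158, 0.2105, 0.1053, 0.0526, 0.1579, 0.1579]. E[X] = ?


E[X] = 38*0.3158 + 50*0.2105 + 6*0.1053 - 4*0.0526 + 11*0.1579 + 17*0.1579
= 12.0004 + 10.5250 + 0.6318 - 0.2104 + 1.7369 + 2.6843
= 27.3680

E[X] = 27.3680


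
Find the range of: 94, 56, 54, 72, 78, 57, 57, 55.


Max = 94, Min = 54
Range = 94 - 54 = 40

Range = 40


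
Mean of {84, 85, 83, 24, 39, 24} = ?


Sum = 84 + 85 + 83 + 24 + 39 + 24 = 339
n = 6
Mean = 339/6 = 56.5000

Mean = 56.5000


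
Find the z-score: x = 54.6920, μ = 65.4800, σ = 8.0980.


z = (54.6920 - 65.4800)/8.0980
= -10.7880/8.0980
= -1.3322

z = -1.3322


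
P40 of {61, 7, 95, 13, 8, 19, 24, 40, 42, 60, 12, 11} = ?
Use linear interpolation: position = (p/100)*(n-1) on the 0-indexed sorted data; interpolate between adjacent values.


Sorted: 7, 8, 11, 12, 13, 19, 24, 40, 42, 60, 61, 95
n = 12
Index = 40/100 * 11 = 4.4000
Lower = data[4] = 13, Upper = data[5] = 19
P40 = 13 + 0.4000*(6) = 15.4000

P40 = 15.4000


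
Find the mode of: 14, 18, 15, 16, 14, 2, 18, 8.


Frequencies: 2:1, 8:1, 14:2, 15:1, 16:1, 18:2
Max frequency = 2
Mode = 14, 18

Mode = 14, 18


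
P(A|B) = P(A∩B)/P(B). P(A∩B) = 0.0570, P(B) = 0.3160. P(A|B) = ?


P(A|B) = 0.0570/0.3160 = 0.1804

P(A|B) = 0.1804


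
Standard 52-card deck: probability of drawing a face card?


12 face cards in 52 cards
P = 12/52 = 0.2308

P = 0.2308


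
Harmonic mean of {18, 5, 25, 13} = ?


Sum of reciprocals = 1/18 + 1/5 + 1/25 + 1/13 = 0.372479
HM = 4/0.372479 = 10.7389

HM = 10.7389


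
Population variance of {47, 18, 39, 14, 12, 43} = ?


Mean = 28.8333
Squared deviations: 330.0278, 117.3611, 103.3611, 220.0278, 283.3611, 200.6944
Sum = 1254.8333
Variance = 1254.8333/6 = 209.1389

Variance = 209.1389


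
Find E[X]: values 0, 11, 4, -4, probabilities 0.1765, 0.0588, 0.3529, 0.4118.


E[X] = 0*0.1765 + 11*0.0588 + 4*0.3529 - 4*0.4118
= 0 + 0.6468 + 1.4116 - 1.6472
= 0.4112

E[X] = 0.4112


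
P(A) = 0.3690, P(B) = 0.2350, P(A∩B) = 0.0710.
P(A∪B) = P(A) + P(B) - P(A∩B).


P(A∪B) = 0.3690 + 0.2350 - 0.0710
= 0.6040 - 0.0710
= 0.5330

P(A∪B) = 0.5330


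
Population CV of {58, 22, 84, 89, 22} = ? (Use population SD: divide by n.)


Mean = 55.0000
SD = 28.9275
CV = (28.9275/55.0000)*100 = 52.5954%

CV = 52.5954%


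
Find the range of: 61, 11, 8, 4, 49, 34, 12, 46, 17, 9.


Max = 61, Min = 4
Range = 61 - 4 = 57

Range = 57


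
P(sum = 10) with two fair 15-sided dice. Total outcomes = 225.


Total outcomes = 15×15 = 225
Favorable (sum = 10): 9
P = 9/225 = 0.0400

P = 0.0400


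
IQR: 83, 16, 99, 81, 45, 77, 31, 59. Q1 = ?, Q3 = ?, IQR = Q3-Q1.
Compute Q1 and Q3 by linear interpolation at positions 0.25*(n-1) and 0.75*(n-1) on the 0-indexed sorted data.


Sorted: 16, 31, 45, 59, 77, 81, 83, 99
Q1 (25th %ile) = 41.5000
Q3 (75th %ile) = 81.5000
IQR = 81.5000 - 41.5000 = 40.0000

IQR = 40.0000


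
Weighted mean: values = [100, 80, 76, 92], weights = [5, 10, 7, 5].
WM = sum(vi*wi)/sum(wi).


Numerator = 100*5 + 80*10 + 76*7 + 92*5 = 2292
Denominator = 5 + 10 + 7 + 5 = 27
WM = 2292/27 = 84.8889

WM = 84.8889


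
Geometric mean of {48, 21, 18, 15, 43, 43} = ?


Product = 48 × 21 × 18 × 15 × 43 × 43 = 503223840
GM = 503223840^(1/6) = 28.2029

GM = 28.2029


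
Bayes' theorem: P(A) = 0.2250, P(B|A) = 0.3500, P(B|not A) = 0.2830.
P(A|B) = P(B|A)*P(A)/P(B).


P(B) = P(B|A)*P(A) + P(B|A')*P(A')
= 0.3500*0.2250 + 0.2830*0.7750
= 0.078750 + 0.219325 = 0.298075
P(A|B) = 0.078750/0.298075 = 0.2642

P(A|B) = 0.2642


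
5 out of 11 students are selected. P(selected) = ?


P = 5/11 = 0.4545

P = 0.4545


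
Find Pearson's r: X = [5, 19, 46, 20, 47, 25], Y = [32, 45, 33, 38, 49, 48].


Mean X = 27.0000, Mean Y = 40.8333
SD X = 15.066519, SD Y = 6.865777
Cov = 30.166667
r = 30.166667/(15.066519*6.865777) = 0.2916

r = 0.2916


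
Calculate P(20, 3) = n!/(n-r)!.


P(20,3) = 20!/17!
= 2432902008176640000/355687428096000
= 6840

P(20,3) = 6840


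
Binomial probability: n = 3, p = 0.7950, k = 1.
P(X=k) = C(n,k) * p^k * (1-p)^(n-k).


C(3,1) = 3
p^1 = 0.795000
(1-p)^2 = 0.042025
P = 3 * 0.795000 * 0.042025 = 0.1002

P(X=1) = 0.1002


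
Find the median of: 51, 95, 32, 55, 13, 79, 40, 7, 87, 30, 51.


Sorted: 7, 13, 30, 32, 40, 51, 51, 55, 79, 87, 95
n = 11 (odd)
Middle value = 51

Median = 51


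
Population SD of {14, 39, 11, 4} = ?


Mean = 17.0000
Variance = 174.5000
SD = sqrt(174.5000) = 13.2098

SD = 13.2098


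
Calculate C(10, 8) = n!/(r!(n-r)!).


C(10,8) = 10!/(8! × 2!)
= 3628800/(40320 × 2)
= 45

C(10,8) = 45


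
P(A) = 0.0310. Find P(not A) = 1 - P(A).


P(not A) = 1 - 0.0310 = 0.9690

P(not A) = 0.9690


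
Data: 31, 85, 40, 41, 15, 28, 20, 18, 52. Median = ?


Sorted: 15, 18, 20, 28, 31, 40, 41, 52, 85
n = 9 (odd)
Middle value = 31

Median = 31


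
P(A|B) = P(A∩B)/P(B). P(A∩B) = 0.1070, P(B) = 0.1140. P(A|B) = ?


P(A|B) = 0.1070/0.1140 = 0.9386

P(A|B) = 0.9386


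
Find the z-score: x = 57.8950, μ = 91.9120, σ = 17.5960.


z = (57.8950 - 91.9120)/17.5960
= -34.0170/17.5960
= -1.9332

z = -1.9332


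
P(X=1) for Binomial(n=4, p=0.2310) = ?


C(4,1) = 4
p^1 = 0.231000
(1-p)^3 = 0.454757
P = 4 * 0.231000 * 0.454757 = 0.4202

P(X=1) = 0.4202


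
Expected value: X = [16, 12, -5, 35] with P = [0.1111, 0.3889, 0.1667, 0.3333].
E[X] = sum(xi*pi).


E[X] = 16*0.1111 + 12*0.3889 - 5*0.1667 + 35*0.3333
= 1.7776 + 4.6668 - 0.8335 + 11.6655
= 17.2764

E[X] = 17.2764


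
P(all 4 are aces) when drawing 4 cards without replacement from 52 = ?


P(all aces) = (4/52) × (3/51) × (2/50) × (1/49)
= 3.6938e-06

P = 3.6938e-06


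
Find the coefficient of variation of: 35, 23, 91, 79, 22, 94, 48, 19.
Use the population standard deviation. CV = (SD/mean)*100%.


Mean = 51.3750
SD = 29.8870
CV = (29.8870/51.3750)*100 = 58.1743%

CV = 58.1743%


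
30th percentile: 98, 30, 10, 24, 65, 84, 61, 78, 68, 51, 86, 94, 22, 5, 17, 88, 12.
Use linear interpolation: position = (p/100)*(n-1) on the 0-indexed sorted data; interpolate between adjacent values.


Sorted: 5, 10, 12, 17, 22, 24, 30, 51, 61, 65, 68, 78, 84, 86, 88, 94, 98
n = 17
Index = 30/100 * 16 = 4.8000
Lower = data[4] = 22, Upper = data[5] = 24
P30 = 22 + 0.8000*(2) = 23.6000

P30 = 23.6000


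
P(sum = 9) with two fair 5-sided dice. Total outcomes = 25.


Total outcomes = 5×5 = 25
Favorable (sum = 9): 2
P = 2/25 = 0.0800

P = 0.0800


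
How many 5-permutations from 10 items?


P(10,5) = 10!/5!
= 3628800/120
= 30240

P(10,5) = 30240


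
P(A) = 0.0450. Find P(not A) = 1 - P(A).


P(not A) = 1 - 0.0450 = 0.9550

P(not A) = 0.9550


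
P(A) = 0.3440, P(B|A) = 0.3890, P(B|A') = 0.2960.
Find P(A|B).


P(B) = P(B|A)*P(A) + P(B|A')*P(A')
= 0.3890*0.3440 + 0.2960*0.6560
= 0.133816 + 0.194176 = 0.327992
P(A|B) = 0.133816/0.327992 = 0.4080

P(A|B) = 0.4080


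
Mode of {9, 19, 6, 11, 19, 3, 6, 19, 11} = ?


Frequencies: 3:1, 6:2, 9:1, 11:2, 19:3
Max frequency = 3
Mode = 19

Mode = 19


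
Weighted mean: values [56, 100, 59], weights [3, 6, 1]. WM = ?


Numerator = 56*3 + 100*6 + 59*1 = 827
Denominator = 3 + 6 + 1 = 10
WM = 827/10 = 82.7000

WM = 82.7000


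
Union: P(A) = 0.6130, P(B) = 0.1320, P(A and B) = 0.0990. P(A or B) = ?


P(A∪B) = 0.6130 + 0.1320 - 0.0990
= 0.7450 - 0.0990
= 0.6460

P(A∪B) = 0.6460


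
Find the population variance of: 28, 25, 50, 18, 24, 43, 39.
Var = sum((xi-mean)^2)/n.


Mean = 32.4286
Squared deviations: 19.6122, 55.1837, 308.7551, 208.1837, 71.0408, 111.7551, 43.1837
Sum = 817.7143
Variance = 817.7143/7 = 116.8163

Variance = 116.8163


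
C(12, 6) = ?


C(12,6) = 12!/(6! × 6!)
= 479001600/(720 × 720)
= 924

C(12,6) = 924


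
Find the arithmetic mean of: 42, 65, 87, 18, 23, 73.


Sum = 42 + 65 + 87 + 18 + 23 + 73 = 308
n = 6
Mean = 308/6 = 51.3333

Mean = 51.3333


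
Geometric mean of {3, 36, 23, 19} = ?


Product = 3 × 36 × 23 × 19 = 47196
GM = 47196^(1/4) = 14.7393

GM = 14.7393


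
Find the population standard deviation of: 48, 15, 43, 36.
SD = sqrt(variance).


Mean = 35.5000
Variance = 158.2500
SD = sqrt(158.2500) = 12.5797

SD = 12.5797


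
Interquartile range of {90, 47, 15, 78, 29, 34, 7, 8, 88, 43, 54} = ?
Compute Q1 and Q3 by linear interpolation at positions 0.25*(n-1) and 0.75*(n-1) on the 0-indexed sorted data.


Sorted: 7, 8, 15, 29, 34, 43, 47, 54, 78, 88, 90
Q1 (25th %ile) = 22.0000
Q3 (75th %ile) = 66.0000
IQR = 66.0000 - 22.0000 = 44.0000

IQR = 44.0000


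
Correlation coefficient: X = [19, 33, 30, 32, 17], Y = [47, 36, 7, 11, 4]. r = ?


Mean X = 26.2000, Mean Y = 21.0000
SD X = 6.794115, SD Y = 17.239490
Cov = -8.000000
r = -8.000000/(6.794115*17.239490) = -0.0683

r = -0.0683


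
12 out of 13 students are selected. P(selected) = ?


P = 12/13 = 0.9231

P = 0.9231


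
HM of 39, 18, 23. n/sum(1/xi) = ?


Sum of reciprocals = 1/39 + 1/18 + 1/23 = 0.124675
HM = 3/0.124675 = 24.0626

HM = 24.0626


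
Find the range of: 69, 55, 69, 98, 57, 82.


Max = 98, Min = 55
Range = 98 - 55 = 43

Range = 43


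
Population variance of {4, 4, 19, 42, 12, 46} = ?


Mean = 21.1667
Squared deviations: 294.6944, 294.6944, 4.6944, 434.0278, 84.0278, 616.6944
Sum = 1728.8333
Variance = 1728.8333/6 = 288.1389

Variance = 288.1389


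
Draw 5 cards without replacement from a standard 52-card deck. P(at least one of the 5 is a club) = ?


P(at least one) = 1 - P(none)
P(none) = (39/52) × (38/51) × (37/50) × (36/49) × (35/48) = 0.221534
P(at least one) = 1 - 0.221534 = 0.7785

P = 0.7785


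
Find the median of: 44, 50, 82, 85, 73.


Sorted: 44, 50, 73, 82, 85
n = 5 (odd)
Middle value = 73

Median = 73


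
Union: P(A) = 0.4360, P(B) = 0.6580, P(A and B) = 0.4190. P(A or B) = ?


P(A∪B) = 0.4360 + 0.6580 - 0.4190
= 1.0940 - 0.4190
= 0.6750

P(A∪B) = 0.6750


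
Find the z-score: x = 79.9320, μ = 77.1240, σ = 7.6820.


z = (79.9320 - 77.1240)/7.6820
= 2.8080/7.6820
= 0.3655

z = 0.3655


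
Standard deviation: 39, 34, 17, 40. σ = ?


Mean = 32.5000
Variance = 85.2500
SD = sqrt(85.2500) = 9.2331

SD = 9.2331


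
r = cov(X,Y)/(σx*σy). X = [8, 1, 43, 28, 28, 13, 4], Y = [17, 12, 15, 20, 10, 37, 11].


Mean X = 17.8571, Mean Y = 17.4286
SD X = 14.317108, SD Y = 8.633111
Cov = -2.938776
r = -2.938776/(14.317108*8.633111) = -0.0238

r = -0.0238


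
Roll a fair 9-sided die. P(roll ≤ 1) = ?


Favorable outcomes (roll ≤ 1): 1
Total outcomes = 9
P = 1/9 = 0.1111

P = 0.1111


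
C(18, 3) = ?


C(18,3) = 18!/(3! × 15!)
= 6402373705728000/(6 × 1307674368000)
= 816

C(18,3) = 816


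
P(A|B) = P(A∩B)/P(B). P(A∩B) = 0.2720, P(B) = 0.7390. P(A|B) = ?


P(A|B) = 0.2720/0.7390 = 0.3681

P(A|B) = 0.3681


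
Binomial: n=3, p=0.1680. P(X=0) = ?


C(3,0) = 1
p^0 = 1.000000
(1-p)^3 = 0.575930
P = 1 * 1.000000 * 0.575930 = 0.5759

P(X=0) = 0.5759


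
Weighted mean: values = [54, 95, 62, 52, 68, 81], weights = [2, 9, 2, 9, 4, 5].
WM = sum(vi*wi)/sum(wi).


Numerator = 54*2 + 95*9 + 62*2 + 52*9 + 68*4 + 81*5 = 2232
Denominator = 2 + 9 + 2 + 9 + 4 + 5 = 31
WM = 2232/31 = 72.0000

WM = 72.0000


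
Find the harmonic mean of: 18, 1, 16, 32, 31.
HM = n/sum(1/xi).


Sum of reciprocals = 1/18 + 1/1 + 1/16 + 1/32 + 1/31 = 1.181564
HM = 5/1.181564 = 4.2317

HM = 4.2317


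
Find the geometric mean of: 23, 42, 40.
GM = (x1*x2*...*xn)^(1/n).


Product = 23 × 42 × 40 = 38640
GM = 38640^(1/3) = 33.8074

GM = 33.8074


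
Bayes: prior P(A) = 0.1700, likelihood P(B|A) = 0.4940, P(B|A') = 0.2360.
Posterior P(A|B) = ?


P(B) = P(B|A)*P(A) + P(B|A')*P(A')
= 0.4940*0.1700 + 0.2360*0.8300
= 0.083980 + 0.195880 = 0.279860
P(A|B) = 0.083980/0.279860 = 0.3001

P(A|B) = 0.3001


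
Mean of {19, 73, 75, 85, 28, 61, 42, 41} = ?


Sum = 19 + 73 + 75 + 85 + 28 + 61 + 42 + 41 = 424
n = 8
Mean = 424/8 = 53.0000

Mean = 53.0000


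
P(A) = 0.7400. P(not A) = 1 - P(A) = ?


P(not A) = 1 - 0.7400 = 0.2600

P(not A) = 0.2600


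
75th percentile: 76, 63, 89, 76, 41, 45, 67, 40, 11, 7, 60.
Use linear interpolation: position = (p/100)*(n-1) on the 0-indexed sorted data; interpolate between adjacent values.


Sorted: 7, 11, 40, 41, 45, 60, 63, 67, 76, 76, 89
n = 11
Index = 75/100 * 10 = 7.5000
Lower = data[7] = 67, Upper = data[8] = 76
P75 = 67 + 0.5000*(9) = 71.5000

P75 = 71.5000


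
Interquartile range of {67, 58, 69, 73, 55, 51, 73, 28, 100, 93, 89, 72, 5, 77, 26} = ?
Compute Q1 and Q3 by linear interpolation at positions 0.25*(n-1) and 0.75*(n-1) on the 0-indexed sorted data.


Sorted: 5, 26, 28, 51, 55, 58, 67, 69, 72, 73, 73, 77, 89, 93, 100
Q1 (25th %ile) = 53.0000
Q3 (75th %ile) = 75.0000
IQR = 75.0000 - 53.0000 = 22.0000

IQR = 22.0000


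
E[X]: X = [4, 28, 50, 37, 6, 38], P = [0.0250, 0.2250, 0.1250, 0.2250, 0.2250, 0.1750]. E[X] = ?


E[X] = 4*0.0250 + 28*0.2250 + 50*0.1250 + 37*0.2250 + 6*0.2250 + 38*0.1750
= 0.1000 + 6.3000 + 6.2500 + 8.3250 + 1.3500 + 6.6500
= 28.9750

E[X] = 28.9750


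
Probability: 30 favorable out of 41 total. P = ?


P = 30/41 = 0.7317

P = 0.7317


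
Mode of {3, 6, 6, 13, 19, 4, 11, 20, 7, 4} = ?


Frequencies: 3:1, 4:2, 6:2, 7:1, 11:1, 13:1, 19:1, 20:1
Max frequency = 2
Mode = 4, 6

Mode = 4, 6


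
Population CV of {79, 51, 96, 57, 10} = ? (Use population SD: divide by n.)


Mean = 58.6000
SD = 29.1108
CV = (29.1108/58.6000)*100 = 49.6772%

CV = 49.6772%


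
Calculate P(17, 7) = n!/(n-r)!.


P(17,7) = 17!/10!
= 355687428096000/3628800
= 98017920

P(17,7) = 98017920


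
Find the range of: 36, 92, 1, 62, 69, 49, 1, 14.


Max = 92, Min = 1
Range = 92 - 1 = 91

Range = 91


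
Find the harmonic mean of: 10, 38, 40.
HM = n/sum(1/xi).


Sum of reciprocals = 1/10 + 1/38 + 1/40 = 0.151316
HM = 3/0.151316 = 19.8261

HM = 19.8261


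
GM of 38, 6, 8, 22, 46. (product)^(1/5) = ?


Product = 38 × 6 × 8 × 22 × 46 = 1845888
GM = 1845888^(1/5) = 17.9160

GM = 17.9160


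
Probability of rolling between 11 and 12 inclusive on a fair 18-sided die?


Favorable outcomes (11 ≤ roll ≤ 12): 2
Total outcomes = 18
P = 2/18 = 0.1111

P = 0.1111


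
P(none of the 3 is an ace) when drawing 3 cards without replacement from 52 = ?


P(no aces) = (48/52) × (47/51) × (46/50)
= 0.7826

P = 0.7826


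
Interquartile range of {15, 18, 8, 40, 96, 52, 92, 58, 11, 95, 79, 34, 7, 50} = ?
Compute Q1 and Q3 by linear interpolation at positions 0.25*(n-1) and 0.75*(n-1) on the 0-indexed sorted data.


Sorted: 7, 8, 11, 15, 18, 34, 40, 50, 52, 58, 79, 92, 95, 96
Q1 (25th %ile) = 15.7500
Q3 (75th %ile) = 73.7500
IQR = 73.7500 - 15.7500 = 58.0000

IQR = 58.0000


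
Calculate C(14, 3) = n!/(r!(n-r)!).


C(14,3) = 14!/(3! × 11!)
= 87178291200/(6 × 39916800)
= 364

C(14,3) = 364


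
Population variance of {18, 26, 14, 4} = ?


Mean = 15.5000
Squared deviations: 6.2500, 110.2500, 2.2500, 132.2500
Sum = 251.0000
Variance = 251.0000/4 = 62.7500

Variance = 62.7500


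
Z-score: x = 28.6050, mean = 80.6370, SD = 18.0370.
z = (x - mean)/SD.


z = (28.6050 - 80.6370)/18.0370
= -52.0320/18.0370
= -2.8847

z = -2.8847


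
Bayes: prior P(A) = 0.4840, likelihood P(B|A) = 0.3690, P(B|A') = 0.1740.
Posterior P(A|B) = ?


P(B) = P(B|A)*P(A) + P(B|A')*P(A')
= 0.3690*0.4840 + 0.1740*0.5160
= 0.178596 + 0.089784 = 0.268380
P(A|B) = 0.178596/0.268380 = 0.6655

P(A|B) = 0.6655


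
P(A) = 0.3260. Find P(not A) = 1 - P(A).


P(not A) = 1 - 0.3260 = 0.6740

P(not A) = 0.6740


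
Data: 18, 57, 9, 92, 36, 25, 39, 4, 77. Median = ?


Sorted: 4, 9, 18, 25, 36, 39, 57, 77, 92
n = 9 (odd)
Middle value = 36

Median = 36


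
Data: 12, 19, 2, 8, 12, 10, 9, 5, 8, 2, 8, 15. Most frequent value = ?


Frequencies: 2:2, 5:1, 8:3, 9:1, 10:1, 12:2, 15:1, 19:1
Max frequency = 3
Mode = 8

Mode = 8


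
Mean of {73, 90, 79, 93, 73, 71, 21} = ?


Sum = 73 + 90 + 79 + 93 + 73 + 71 + 21 = 500
n = 7
Mean = 500/7 = 71.4286

Mean = 71.4286


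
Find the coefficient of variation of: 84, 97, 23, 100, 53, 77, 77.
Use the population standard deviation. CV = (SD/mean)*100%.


Mean = 73.0000
SD = 24.9514
CV = (24.9514/73.0000)*100 = 34.1800%

CV = 34.1800%


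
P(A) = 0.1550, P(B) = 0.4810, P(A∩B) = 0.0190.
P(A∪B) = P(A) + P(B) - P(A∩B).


P(A∪B) = 0.1550 + 0.4810 - 0.0190
= 0.6360 - 0.0190
= 0.6170

P(A∪B) = 0.6170


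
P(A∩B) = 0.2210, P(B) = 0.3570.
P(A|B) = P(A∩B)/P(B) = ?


P(A|B) = 0.2210/0.3570 = 0.6190

P(A|B) = 0.6190


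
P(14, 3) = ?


P(14,3) = 14!/11!
= 87178291200/39916800
= 2184

P(14,3) = 2184


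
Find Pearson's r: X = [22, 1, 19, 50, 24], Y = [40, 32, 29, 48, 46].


Mean X = 23.2000, Mean Y = 39.0000
SD X = 15.689487, SD Y = 7.483315
Cov = 88.600000
r = 88.600000/(15.689487*7.483315) = 0.7546

r = 0.7546
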